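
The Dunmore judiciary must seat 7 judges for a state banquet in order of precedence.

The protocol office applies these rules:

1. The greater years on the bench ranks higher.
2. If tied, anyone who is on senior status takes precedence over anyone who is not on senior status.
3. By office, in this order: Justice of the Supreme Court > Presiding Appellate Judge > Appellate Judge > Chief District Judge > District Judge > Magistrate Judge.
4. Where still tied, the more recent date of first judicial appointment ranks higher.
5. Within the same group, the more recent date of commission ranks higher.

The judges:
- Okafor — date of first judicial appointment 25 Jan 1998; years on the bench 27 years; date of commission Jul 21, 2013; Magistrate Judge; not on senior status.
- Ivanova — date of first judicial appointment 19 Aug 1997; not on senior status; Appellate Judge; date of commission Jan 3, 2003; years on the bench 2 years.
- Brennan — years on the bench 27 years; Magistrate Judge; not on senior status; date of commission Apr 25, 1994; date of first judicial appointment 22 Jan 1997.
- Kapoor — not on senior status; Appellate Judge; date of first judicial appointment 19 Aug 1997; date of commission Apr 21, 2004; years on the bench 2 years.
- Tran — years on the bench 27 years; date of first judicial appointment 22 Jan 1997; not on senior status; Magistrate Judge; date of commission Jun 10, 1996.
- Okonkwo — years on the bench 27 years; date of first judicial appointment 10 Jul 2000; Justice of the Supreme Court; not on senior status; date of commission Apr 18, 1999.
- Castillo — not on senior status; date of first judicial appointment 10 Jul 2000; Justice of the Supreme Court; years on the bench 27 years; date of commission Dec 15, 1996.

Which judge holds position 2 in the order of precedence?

Castillo

By years on the bench (higher first): Okonkwo, Castillo, Okafor, Tran and Brennan (each 27 years); then Kapoor and Ivanova (both 2 years).
Okonkwo, Castillo, Okafor, Tran and Brennan are each not on senior status, so the next rule applies.
Among Okonkwo, Castillo, Okafor, Tran and Brennan, by office: Okonkwo and Castillo (Justice of the Supreme Court) before Okafor, Tran and Brennan (Magistrate Judge).
Okonkwo and Castillo both have date of first judicial appointment 10 Jul 2000, so the next rule applies.
Among Okonkwo and Castillo, by date of commission (later first): Okonkwo (Apr 18, 1999) before Castillo (Dec 15, 1996).
Among Okafor, Tran and Brennan, by date of first judicial appointment (later first): Okafor (25 Jan 1998) before Tran and Brennan (22 Jan 1997).
Among Tran and Brennan, by date of commission (later first): Tran (Jun 10, 1996) before Brennan (Apr 25, 1994).
Kapoor and Ivanova are each not on senior status, so the next rule applies.
Kapoor and Ivanova are each Appellate Judge, so the next rule applies.
Kapoor and Ivanova both have date of first judicial appointment 19 Aug 1997, so the next rule applies.
Among Kapoor and Ivanova, by date of commission (later first): Kapoor (Apr 21, 2004) before Ivanova (Jan 3, 2003).
Order: Okonkwo, Castillo, Okafor, Tran, Brennan, Kapoor, Ivanova.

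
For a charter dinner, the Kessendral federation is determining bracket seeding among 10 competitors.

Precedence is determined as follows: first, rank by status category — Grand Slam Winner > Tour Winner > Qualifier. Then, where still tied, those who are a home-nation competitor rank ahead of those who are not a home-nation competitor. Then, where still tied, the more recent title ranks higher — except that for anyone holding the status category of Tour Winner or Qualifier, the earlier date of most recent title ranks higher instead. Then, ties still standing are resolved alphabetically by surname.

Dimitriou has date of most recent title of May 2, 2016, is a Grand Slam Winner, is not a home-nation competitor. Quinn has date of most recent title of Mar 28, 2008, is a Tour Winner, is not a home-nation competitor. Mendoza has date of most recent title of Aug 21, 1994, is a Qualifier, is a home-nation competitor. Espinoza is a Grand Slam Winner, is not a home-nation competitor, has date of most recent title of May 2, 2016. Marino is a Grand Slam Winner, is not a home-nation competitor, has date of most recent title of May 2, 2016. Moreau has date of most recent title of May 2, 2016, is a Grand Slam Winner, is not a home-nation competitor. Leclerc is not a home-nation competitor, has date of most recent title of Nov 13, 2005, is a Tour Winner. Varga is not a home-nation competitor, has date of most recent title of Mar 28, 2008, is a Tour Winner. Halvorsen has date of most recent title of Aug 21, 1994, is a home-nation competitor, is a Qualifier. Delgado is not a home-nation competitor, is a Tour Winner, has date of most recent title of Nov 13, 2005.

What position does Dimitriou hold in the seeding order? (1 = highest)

1

By status category: Dimitriou, Espinoza, Marino and Moreau (Grand Slam Winner); then Delgado, Leclerc, Quinn and Varga (Tour Winner); then Halvorsen and Mendoza (Qualifier).
Dimitriou, Espinoza, Marino and Moreau are each not a home-nation competitor, so the next rule applies.
Dimitriou, Espinoza, Marino and Moreau all have date of most recent title May 2, 2016, so the next rule applies.
Among Dimitriou, Espinoza, Marino and Moreau, alphabetically by surname: Dimitriou before Espinoza before Marino before Moreau.
Delgado, Leclerc, Quinn and Varga are each not a home-nation competitor, so the next rule applies.
Among Delgado, Leclerc, Quinn and Varga, by date of most recent title (earlier first) (reversed rule for this group): Delgado and Leclerc (Nov 13, 2005) before Quinn and Varga (Mar 28, 2008).
Among Delgado and Leclerc, alphabetically by surname: Delgado before Leclerc.
Among Quinn and Varga, alphabetically by surname: Quinn before Varga.
Halvorsen and Mendoza are each a home-nation competitor, so the next rule applies.
Halvorsen and Mendoza both have date of most recent title Aug 21, 1994, so the next rule applies.
Among Halvorsen and Mendoza, alphabetically by surname: Halvorsen before Mendoza.
Order: Dimitriou, Espinoza, Marino, Moreau, Delgado, Leclerc, Quinn, Varga, Halvorsen, Mendoza. So position 1.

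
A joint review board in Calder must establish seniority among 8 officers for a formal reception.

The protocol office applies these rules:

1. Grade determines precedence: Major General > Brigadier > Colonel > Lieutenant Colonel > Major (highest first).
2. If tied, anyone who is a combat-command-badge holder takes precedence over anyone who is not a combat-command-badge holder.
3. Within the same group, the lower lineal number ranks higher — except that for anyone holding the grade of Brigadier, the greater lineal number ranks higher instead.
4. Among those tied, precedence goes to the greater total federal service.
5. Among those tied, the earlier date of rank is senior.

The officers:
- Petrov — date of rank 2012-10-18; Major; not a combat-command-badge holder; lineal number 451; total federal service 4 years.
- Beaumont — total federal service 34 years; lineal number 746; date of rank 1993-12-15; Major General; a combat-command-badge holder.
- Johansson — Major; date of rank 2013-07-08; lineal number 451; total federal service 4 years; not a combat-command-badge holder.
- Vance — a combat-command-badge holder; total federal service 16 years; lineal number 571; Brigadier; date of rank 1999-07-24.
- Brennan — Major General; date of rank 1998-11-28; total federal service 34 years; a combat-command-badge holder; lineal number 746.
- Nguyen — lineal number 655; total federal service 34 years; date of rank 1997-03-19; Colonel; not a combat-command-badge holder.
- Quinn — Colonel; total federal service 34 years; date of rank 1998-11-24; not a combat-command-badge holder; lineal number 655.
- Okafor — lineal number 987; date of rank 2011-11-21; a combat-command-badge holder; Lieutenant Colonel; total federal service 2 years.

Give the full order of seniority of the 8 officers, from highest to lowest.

By grade: Beaumont and Brennan (Major General); then Vance (Brigadier); then Nguyen and Quinn (Colonel); then Okafor (Lieutenant Colonel); then Petrov and Johansson (Major).
Beaumont and Brennan are each a combat-command-badge holder, so the next rule applies.
Beaumont and Brennan both have lineal number 746, so the next rule applies.
Beaumont and Brennan both have total federal service 34 years, so the next rule applies.
Among Beaumont and Brennan, by date of rank (earlier first): Beaumont (1993-12-15) before Brennan (1998-11-28).
Nguyen and Quinn are each not a combat-command-badge holder, so the next rule applies.
Nguyen and Quinn both have lineal number 655, so the next rule applies.
Nguyen and Quinn both have total federal service 34 years, so the next rule applies.
Among Nguyen and Quinn, by date of rank (earlier first): Nguyen (1997-03-19) before Quinn (1998-11-24).
Petrov and Johansson are each not a combat-command-badge holder, so the next rule applies.
Petrov and Johansson both have lineal number 451, so the next rule applies.
Petrov and Johansson both have total federal service 4 years, so the next rule applies.
Among Petrov and Johansson, by date of rank (earlier first): Petrov (2012-10-18) before Johansson (2013-07-08).
Full order: Beaumont, Brennan, Vance, Nguyen, Quinn, Okafor, Petrov, Johansson.

Beaumont, Brennan, Vance, Nguyen, Quinn, Okafor, Petrov, Johansson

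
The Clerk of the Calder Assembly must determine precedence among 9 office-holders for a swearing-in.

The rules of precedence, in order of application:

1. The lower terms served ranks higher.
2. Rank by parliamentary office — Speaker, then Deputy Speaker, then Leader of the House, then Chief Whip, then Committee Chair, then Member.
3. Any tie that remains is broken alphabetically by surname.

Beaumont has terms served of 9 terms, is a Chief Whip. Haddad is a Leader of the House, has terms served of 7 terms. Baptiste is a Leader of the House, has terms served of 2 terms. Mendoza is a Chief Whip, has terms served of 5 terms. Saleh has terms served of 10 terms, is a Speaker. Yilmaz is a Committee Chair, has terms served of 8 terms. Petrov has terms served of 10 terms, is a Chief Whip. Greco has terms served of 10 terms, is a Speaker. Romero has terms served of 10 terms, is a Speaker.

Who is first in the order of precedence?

Baptiste

By terms served (lower first): Baptiste (2 terms); then Mendoza (5 terms); then Haddad (7 terms); then Yilmaz (8 terms); then Beaumont (9 terms); then Greco, Romero, Saleh and Petrov (each 10 terms).
Among Greco, Romero, Saleh and Petrov, by parliamentary office: Greco, Romero and Saleh (Speaker) before Petrov (Chief Whip).
Among Greco, Romero and Saleh, alphabetically by surname: Greco before Romero before Saleh.
Order: Baptiste, Mendoza, Haddad, Yilmaz, Beaumont, Greco, Romero, Saleh, Petrov.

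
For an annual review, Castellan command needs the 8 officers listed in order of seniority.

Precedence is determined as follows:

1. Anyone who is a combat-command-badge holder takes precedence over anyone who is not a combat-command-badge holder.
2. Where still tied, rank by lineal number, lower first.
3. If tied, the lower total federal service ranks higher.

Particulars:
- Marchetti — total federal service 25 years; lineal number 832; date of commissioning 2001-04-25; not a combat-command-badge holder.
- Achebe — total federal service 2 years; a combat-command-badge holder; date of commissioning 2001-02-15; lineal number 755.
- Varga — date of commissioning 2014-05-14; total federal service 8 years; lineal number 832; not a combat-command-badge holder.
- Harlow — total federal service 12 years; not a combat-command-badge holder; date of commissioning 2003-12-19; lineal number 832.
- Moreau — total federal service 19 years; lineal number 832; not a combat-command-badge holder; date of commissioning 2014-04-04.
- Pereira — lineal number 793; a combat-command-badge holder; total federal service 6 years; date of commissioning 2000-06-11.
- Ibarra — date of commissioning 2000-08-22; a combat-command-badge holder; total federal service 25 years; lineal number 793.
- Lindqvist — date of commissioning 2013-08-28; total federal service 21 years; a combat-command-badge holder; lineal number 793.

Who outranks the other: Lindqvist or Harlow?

Lindqvist

By the first rule: Achebe, Pereira, Lindqvist and Ibarra (each a combat-command-badge holder); then Varga, Harlow, Moreau and Marchetti (each not a combat-command-badge holder).
Among Achebe, Pereira, Lindqvist and Ibarra, by lineal number (lower first): Achebe (755) before Pereira, Lindqvist and Ibarra (793).
Among Pereira, Lindqvist and Ibarra, by total federal service (lower first): Pereira (6 years) before Lindqvist (21 years) before Ibarra (25 years).
Varga, Harlow, Moreau and Marchetti all have lineal number 832, so the next rule applies.
Among Varga, Harlow, Moreau and Marchetti, by total federal service (lower first): Varga (8 years) before Harlow (12 years) before Moreau (19 years) before Marchetti (25 years).
So Lindqvist takes precedence.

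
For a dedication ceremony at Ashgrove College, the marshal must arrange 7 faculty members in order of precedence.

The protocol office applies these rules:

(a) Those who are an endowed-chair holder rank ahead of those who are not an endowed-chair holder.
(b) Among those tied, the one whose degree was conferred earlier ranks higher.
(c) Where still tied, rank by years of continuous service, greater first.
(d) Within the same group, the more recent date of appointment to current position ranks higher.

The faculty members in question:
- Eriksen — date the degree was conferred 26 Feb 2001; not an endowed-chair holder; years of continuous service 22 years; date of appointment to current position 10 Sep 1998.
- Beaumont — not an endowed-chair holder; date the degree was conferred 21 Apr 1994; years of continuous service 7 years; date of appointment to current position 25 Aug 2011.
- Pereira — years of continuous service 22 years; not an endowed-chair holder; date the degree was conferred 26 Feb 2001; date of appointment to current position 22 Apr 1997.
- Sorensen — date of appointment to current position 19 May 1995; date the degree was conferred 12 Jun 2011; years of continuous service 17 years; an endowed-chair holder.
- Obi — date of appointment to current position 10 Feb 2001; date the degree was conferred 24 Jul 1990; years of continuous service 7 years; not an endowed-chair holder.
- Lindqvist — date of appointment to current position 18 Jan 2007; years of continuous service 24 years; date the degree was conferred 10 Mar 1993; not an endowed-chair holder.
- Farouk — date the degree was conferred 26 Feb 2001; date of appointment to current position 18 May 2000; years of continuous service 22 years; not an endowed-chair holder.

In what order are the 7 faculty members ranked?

Sorensen, Obi, Lindqvist, Beaumont, Farouk, Eriksen, Pereira

By the first rule: Sorensen (an endowed-chair holder); then Obi, Lindqvist, Beaumont, Farouk, Eriksen and Pereira (each not an endowed-chair holder).
Among Obi, Lindqvist, Beaumont, Farouk, Eriksen and Pereira, by date the degree was conferred (earlier first): Obi (24 Jul 1990) before Lindqvist (10 Mar 1993) before Beaumont (21 Apr 1994) before Farouk, Eriksen and Pereira (26 Feb 2001).
Farouk, Eriksen and Pereira all have years of continuous service 22 years, so the next rule applies.
Among Farouk, Eriksen and Pereira, by date of appointment to current position (later first): Farouk (18 May 2000) before Eriksen (10 Sep 1998) before Pereira (22 Apr 1997).
Full order: Sorensen, Obi, Lindqvist, Beaumont, Farouk, Eriksen, Pereira.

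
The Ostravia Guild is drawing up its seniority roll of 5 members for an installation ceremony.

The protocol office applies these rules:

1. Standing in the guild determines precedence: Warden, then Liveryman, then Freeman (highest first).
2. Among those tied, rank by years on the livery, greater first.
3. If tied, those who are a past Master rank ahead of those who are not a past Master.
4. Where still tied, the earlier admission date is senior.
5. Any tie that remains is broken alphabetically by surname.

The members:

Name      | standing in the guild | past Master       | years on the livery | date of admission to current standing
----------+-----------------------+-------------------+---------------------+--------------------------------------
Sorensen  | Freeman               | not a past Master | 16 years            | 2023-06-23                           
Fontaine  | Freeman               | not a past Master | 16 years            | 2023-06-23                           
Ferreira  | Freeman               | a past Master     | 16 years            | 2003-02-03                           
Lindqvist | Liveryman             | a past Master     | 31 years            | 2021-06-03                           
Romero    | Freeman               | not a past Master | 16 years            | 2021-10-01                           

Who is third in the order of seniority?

By standing in the guild: Lindqvist (Liveryman); then Ferreira, Romero, Fontaine and Sorensen (Freeman).
Ferreira, Romero, Fontaine and Sorensen all have years on the livery 16 years, so the next rule applies.
Among Ferreira, Romero, Fontaine and Sorensen, a past Master before not a past Master: Ferreira (a past Master) before Romero, Fontaine and Sorensen (not a past Master).
Among Romero, Fontaine and Sorensen, by date of admission to current standing (earlier first): Romero (2021-10-01) before Fontaine and Sorensen (2023-06-23).
Among Fontaine and Sorensen, alphabetically by surname: Fontaine before Sorensen.
Order: Lindqvist, Ferreira, Romero, Fontaine, Sorensen.

Romero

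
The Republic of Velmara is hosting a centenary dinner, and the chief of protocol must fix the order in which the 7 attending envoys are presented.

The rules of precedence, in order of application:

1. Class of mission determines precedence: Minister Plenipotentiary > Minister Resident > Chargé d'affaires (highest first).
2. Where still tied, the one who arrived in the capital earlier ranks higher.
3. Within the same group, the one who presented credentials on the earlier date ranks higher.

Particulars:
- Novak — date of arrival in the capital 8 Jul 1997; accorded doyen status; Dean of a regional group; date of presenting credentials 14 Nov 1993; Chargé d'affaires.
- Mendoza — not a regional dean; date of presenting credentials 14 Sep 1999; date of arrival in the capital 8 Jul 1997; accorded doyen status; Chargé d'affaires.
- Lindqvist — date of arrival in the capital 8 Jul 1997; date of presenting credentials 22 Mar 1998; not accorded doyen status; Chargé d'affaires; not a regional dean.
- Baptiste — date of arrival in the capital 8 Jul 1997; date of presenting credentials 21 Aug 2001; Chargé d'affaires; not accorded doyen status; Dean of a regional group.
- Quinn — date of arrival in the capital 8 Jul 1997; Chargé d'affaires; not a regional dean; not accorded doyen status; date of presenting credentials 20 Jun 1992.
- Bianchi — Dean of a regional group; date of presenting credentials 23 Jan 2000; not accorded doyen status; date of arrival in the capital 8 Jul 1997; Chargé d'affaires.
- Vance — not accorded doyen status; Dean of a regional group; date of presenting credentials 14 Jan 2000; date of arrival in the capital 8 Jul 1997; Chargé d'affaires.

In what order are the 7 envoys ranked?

By class of mission: Quinn, Novak, Lindqvist, Mendoza, Vance, Bianchi and Baptiste (Chargé d'affaires).
Quinn, Novak, Lindqvist, Mendoza, Vance, Bianchi and Baptiste all have date of arrival in the capital 8 Jul 1997, so the next rule applies.
Among Quinn, Novak, Lindqvist, Mendoza, Vance, Bianchi and Baptiste, by date of presenting credentials (earlier first): Quinn (20 Jun 1992) before Novak (14 Nov 1993) before Lindqvist (22 Mar 1998) before Mendoza (14 Sep 1999) before Vance (14 Jan 2000) before Bianchi (23 Jan 2000) before Baptiste (21 Aug 2001).
Full order: Quinn, Novak, Lindqvist, Mendoza, Vance, Bianchi, Baptiste.

Quinn, Novak, Lindqvist, Mendoza, Vance, Bianchi, Baptiste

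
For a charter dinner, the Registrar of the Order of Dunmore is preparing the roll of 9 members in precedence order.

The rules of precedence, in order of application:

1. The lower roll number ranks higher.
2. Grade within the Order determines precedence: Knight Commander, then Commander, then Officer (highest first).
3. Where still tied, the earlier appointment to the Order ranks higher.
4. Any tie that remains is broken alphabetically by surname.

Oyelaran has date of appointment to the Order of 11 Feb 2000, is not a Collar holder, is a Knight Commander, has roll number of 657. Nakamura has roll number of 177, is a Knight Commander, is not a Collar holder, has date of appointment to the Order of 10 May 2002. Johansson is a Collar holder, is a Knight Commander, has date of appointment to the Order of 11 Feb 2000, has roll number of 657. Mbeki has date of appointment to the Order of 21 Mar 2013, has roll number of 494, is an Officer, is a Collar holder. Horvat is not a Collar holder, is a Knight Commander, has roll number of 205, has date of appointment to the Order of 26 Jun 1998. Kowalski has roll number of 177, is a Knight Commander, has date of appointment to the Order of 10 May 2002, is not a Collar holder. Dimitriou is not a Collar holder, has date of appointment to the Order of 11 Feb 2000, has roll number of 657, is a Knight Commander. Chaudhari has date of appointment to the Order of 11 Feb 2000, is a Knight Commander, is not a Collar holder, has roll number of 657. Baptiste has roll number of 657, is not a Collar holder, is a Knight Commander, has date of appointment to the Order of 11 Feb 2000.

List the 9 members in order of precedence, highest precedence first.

Kowalski, Nakamura, Horvat, Mbeki, Baptiste, Chaudhari, Dimitriou, Johansson, Oyelaran

By roll number (lower first): Kowalski and Nakamura (both 177); then Horvat (205); then Mbeki (494); then Baptiste, Chaudhari, Dimitriou, Johansson and Oyelaran (each 657).
Kowalski and Nakamura are each Knight Commander, so the next rule applies.
Kowalski and Nakamura both have date of appointment to the Order 10 May 2002, so the next rule applies.
Among Kowalski and Nakamura, alphabetically by surname: Kowalski before Nakamura.
Baptiste, Chaudhari, Dimitriou, Johansson and Oyelaran are each Knight Commander, so the next rule applies.
Baptiste, Chaudhari, Dimitriou, Johansson and Oyelaran all have date of appointment to the Order 11 Feb 2000, so the next rule applies.
Among Baptiste, Chaudhari, Dimitriou, Johansson and Oyelaran, alphabetically by surname: Baptiste before Chaudhari before Dimitriou before Johansson before Oyelaran.
Full order: Kowalski, Nakamura, Horvat, Mbeki, Baptiste, Chaudhari, Dimitriou, Johansson, Oyelaran.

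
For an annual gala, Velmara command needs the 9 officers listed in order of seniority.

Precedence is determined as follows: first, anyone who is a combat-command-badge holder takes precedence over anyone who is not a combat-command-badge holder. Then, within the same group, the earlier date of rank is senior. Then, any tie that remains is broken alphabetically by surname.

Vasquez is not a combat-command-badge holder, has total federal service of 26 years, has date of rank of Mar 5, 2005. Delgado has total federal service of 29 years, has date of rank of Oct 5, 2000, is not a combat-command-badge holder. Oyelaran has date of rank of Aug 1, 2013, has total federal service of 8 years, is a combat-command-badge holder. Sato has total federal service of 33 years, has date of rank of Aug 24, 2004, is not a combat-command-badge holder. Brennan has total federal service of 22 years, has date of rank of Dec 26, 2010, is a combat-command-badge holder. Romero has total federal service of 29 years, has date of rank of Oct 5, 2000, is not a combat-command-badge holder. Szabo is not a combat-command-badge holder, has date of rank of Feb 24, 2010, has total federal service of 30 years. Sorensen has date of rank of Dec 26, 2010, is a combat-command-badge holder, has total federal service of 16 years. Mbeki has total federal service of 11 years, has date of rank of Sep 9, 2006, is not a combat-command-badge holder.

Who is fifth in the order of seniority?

Romero

By the first rule: Brennan, Sorensen and Oyelaran (each a combat-command-badge holder); then Delgado, Romero, Sato, Vasquez, Mbeki and Szabo (each not a combat-command-badge holder).
Among Brennan, Sorensen and Oyelaran, by date of rank (earlier first): Brennan and Sorensen (Dec 26, 2010) before Oyelaran (Aug 1, 2013).
Among Brennan and Sorensen, alphabetically by surname: Brennan before Sorensen.
Among Delgado, Romero, Sato, Vasquez, Mbeki and Szabo, by date of rank (earlier first): Delgado and Romero (Oct 5, 2000) before Sato (Aug 24, 2004) before Vasquez (Mar 5, 2005) before Mbeki (Sep 9, 2006) before Szabo (Feb 24, 2010).
Among Delgado and Romero, alphabetically by surname: Delgado before Romero.
Order: Brennan, Sorensen, Oyelaran, Delgado, Romero, Sato, Vasquez, Mbeki, Szabo.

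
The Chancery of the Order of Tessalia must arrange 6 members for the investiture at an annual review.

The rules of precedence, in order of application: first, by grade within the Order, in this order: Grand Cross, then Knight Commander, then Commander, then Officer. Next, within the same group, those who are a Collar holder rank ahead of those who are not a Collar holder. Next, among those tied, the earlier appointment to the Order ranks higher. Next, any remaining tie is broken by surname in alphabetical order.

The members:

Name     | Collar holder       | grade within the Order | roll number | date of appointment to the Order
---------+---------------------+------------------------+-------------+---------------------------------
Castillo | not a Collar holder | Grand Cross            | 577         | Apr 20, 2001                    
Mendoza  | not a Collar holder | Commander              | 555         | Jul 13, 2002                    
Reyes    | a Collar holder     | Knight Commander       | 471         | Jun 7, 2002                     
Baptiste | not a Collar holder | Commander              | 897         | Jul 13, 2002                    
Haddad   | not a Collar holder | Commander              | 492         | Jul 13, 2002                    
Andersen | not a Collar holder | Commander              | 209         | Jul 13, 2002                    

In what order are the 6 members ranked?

By grade within the Order: Castillo (Grand Cross); then Reyes (Knight Commander); then Andersen, Baptiste, Haddad and Mendoza (Commander).
Andersen, Baptiste, Haddad and Mendoza are each not a Collar holder, so the next rule applies.
Andersen, Baptiste, Haddad and Mendoza all have date of appointment to the Order Jul 13, 2002, so the next rule applies.
Among Andersen, Baptiste, Haddad and Mendoza, alphabetically by surname: Andersen before Baptiste before Haddad before Mendoza.
Full order: Castillo, Reyes, Andersen, Baptiste, Haddad, Mendoza.

Castillo, Reyes, Andersen, Baptiste, Haddad, Mendoza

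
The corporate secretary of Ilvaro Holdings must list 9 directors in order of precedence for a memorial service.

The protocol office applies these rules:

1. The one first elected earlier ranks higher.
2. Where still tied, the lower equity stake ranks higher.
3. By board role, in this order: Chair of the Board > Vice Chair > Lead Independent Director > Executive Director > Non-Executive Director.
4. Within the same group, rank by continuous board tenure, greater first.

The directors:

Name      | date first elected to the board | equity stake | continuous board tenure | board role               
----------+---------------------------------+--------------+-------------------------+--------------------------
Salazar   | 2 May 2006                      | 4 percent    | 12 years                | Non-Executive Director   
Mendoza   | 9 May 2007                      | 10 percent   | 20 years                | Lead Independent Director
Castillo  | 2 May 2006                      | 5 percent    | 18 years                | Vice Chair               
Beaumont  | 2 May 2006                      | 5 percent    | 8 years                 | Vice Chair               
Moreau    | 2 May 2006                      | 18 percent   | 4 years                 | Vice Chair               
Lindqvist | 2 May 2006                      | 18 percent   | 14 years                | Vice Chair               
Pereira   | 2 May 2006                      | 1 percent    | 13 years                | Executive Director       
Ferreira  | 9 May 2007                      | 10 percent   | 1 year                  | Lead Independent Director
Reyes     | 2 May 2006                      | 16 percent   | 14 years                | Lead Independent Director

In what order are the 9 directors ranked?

Pereira, Salazar, Castillo, Beaumont, Reyes, Lindqvist, Moreau, Mendoza, Ferreira

By date first elected to the board (earlier first): Pereira, Salazar, Castillo, Beaumont, Reyes, Lindqvist and Moreau (each 2 May 2006); then Mendoza and Ferreira (both 9 May 2007).
Among Pereira, Salazar, Castillo, Beaumont, Reyes, Lindqvist and Moreau, by equity stake (lower first): Pereira (1 percent) before Salazar (4 percent) before Castillo and Beaumont (5 percent) before Reyes (16 percent) before Lindqvist and Moreau (18 percent).
Castillo and Beaumont are each Vice Chair, so the next rule applies.
Among Castillo and Beaumont, by continuous board tenure (higher first): Castillo (18 years) before Beaumont (8 years).
Lindqvist and Moreau are each Vice Chair, so the next rule applies.
Among Lindqvist and Moreau, by continuous board tenure (higher first): Lindqvist (14 years) before Moreau (4 years).
Mendoza and Ferreira both have equity stake 10 percent, so the next rule applies.
Mendoza and Ferreira are each Lead Independent Director, so the next rule applies.
Among Mendoza and Ferreira, by continuous board tenure (higher first): Mendoza (20 years) before Ferreira (1 year).
Full order: Pereira, Salazar, Castillo, Beaumont, Reyes, Lindqvist, Moreau, Mendoza, Ferreira.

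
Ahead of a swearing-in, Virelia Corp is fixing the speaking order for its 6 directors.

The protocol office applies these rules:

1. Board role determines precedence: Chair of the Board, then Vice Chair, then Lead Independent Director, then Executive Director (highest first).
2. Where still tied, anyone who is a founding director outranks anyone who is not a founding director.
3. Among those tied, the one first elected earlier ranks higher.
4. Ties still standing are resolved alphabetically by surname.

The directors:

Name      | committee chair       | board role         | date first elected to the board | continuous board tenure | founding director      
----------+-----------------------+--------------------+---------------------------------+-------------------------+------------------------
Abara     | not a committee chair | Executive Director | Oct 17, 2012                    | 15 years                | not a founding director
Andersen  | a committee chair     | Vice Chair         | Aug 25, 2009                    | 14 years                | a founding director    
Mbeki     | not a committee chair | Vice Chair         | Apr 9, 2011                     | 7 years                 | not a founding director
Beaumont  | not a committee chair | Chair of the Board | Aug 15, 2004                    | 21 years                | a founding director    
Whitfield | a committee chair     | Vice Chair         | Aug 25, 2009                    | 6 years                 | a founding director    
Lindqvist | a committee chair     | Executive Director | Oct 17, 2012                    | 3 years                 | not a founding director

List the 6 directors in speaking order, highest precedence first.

Beaumont, Andersen, Whitfield, Mbeki, Abara, Lindqvist

By board role: Beaumont (Chair of the Board); then Andersen, Whitfield and Mbeki (Vice Chair); then Abara and Lindqvist (Executive Director).
Among Andersen, Whitfield and Mbeki, a founding director before not a founding director: Andersen and Whitfield (a founding director) before Mbeki (not a founding director).
Andersen and Whitfield both have date first elected to the board Aug 25, 2009, so the next rule applies.
Among Andersen and Whitfield, alphabetically by surname: Andersen before Whitfield.
Abara and Lindqvist are each not a founding director, so the next rule applies.
Abara and Lindqvist both have date first elected to the board Oct 17, 2012, so the next rule applies.
Among Abara and Lindqvist, alphabetically by surname: Abara before Lindqvist.
Full order: Beaumont, Andersen, Whitfield, Mbeki, Abara, Lindqvist.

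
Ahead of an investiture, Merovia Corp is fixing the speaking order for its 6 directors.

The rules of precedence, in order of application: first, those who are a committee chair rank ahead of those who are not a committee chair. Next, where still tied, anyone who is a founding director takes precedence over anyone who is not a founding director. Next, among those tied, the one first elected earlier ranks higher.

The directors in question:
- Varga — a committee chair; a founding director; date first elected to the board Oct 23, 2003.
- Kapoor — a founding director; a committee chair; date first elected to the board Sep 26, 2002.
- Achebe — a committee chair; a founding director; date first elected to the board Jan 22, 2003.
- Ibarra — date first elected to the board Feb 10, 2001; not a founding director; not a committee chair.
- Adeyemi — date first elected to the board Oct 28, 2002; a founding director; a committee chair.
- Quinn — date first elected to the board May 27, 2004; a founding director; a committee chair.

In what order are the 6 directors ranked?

Kapoor, Adeyemi, Achebe, Varga, Quinn, Ibarra

By the first rule: Kapoor, Adeyemi, Achebe, Varga and Quinn (each a committee chair); then Ibarra (not a committee chair).
Kapoor, Adeyemi, Achebe, Varga and Quinn are each a founding director, so the next rule applies.
Among Kapoor, Adeyemi, Achebe, Varga and Quinn, by date first elected to the board (earlier first): Kapoor (Sep 26, 2002) before Adeyemi (Oct 28, 2002) before Achebe (Jan 22, 2003) before Varga (Oct 23, 2003) before Quinn (May 27, 2004).
Full order: Kapoor, Adeyemi, Achebe, Varga, Quinn, Ibarra.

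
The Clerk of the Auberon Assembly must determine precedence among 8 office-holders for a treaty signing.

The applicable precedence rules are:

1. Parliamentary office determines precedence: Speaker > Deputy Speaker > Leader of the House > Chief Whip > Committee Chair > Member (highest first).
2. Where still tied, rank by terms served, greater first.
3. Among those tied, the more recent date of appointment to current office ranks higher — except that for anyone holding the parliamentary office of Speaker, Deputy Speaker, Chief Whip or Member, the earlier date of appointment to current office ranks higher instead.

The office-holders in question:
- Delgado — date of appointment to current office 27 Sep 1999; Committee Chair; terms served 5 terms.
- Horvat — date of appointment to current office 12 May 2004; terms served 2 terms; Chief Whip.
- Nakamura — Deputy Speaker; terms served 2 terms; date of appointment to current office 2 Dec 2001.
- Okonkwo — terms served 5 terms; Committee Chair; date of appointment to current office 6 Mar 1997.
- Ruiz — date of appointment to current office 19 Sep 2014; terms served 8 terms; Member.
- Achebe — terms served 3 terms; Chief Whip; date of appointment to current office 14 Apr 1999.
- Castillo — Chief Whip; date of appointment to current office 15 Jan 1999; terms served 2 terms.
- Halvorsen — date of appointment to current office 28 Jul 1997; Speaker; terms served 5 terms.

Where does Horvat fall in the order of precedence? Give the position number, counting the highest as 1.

5

By parliamentary office: Halvorsen (Speaker); then Nakamura (Deputy Speaker); then Achebe, Castillo and Horvat (Chief Whip); then Delgado and Okonkwo (Committee Chair); then Ruiz (Member).
Among Achebe, Castillo and Horvat, by terms served (higher first): Achebe (3 terms) before Castillo and Horvat (2 terms).
Among Castillo and Horvat, by date of appointment to current office (earlier first) (reversed rule for this group): Castillo (15 Jan 1999) before Horvat (12 May 2004).
Delgado and Okonkwo both have terms served 5 terms, so the next rule applies.
Among Delgado and Okonkwo, by date of appointment to current office (later first): Delgado (27 Sep 1999) before Okonkwo (6 Mar 1997).
Order: Halvorsen, Nakamura, Achebe, Castillo, Horvat, Delgado, Okonkwo, Ruiz. So position 5.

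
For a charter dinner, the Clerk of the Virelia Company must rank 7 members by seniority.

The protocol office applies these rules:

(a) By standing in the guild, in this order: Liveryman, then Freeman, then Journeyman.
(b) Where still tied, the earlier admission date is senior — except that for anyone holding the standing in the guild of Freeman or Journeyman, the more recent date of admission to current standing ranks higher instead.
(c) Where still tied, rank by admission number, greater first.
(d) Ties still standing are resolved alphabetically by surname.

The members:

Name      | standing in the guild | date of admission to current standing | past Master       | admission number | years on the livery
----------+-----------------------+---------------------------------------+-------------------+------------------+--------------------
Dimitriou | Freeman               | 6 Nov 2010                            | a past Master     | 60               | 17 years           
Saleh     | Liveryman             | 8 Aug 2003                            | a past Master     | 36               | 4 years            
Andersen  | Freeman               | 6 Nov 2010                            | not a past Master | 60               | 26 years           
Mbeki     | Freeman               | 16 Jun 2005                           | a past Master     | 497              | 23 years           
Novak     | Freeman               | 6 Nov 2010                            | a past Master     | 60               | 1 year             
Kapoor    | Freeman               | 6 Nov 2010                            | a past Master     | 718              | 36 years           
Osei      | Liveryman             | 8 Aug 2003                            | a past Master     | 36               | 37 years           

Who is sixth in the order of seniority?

Novak

By standing in the guild: Osei and Saleh (Liveryman); then Kapoor, Andersen, Dimitriou, Novak and Mbeki (Freeman).
Osei and Saleh both have date of admission to current standing 8 Aug 2003, so the next rule applies.
Osei and Saleh both have admission number 36, so the next rule applies.
Among Osei and Saleh, alphabetically by surname: Osei before Saleh.
Among Kapoor, Andersen, Dimitriou, Novak and Mbeki, by date of admission to current standing (later first) (reversed rule for this group): Kapoor, Andersen, Dimitriou and Novak (6 Nov 2010) before Mbeki (16 Jun 2005).
Among Kapoor, Andersen, Dimitriou and Novak, by admission number (higher first): Kapoor (718) before Andersen, Dimitriou and Novak (60).
Among Andersen, Dimitriou and Novak, alphabetically by surname: Andersen before Dimitriou before Novak.
Order: Osei, Saleh, Kapoor, Andersen, Dimitriou, Novak, Mbeki.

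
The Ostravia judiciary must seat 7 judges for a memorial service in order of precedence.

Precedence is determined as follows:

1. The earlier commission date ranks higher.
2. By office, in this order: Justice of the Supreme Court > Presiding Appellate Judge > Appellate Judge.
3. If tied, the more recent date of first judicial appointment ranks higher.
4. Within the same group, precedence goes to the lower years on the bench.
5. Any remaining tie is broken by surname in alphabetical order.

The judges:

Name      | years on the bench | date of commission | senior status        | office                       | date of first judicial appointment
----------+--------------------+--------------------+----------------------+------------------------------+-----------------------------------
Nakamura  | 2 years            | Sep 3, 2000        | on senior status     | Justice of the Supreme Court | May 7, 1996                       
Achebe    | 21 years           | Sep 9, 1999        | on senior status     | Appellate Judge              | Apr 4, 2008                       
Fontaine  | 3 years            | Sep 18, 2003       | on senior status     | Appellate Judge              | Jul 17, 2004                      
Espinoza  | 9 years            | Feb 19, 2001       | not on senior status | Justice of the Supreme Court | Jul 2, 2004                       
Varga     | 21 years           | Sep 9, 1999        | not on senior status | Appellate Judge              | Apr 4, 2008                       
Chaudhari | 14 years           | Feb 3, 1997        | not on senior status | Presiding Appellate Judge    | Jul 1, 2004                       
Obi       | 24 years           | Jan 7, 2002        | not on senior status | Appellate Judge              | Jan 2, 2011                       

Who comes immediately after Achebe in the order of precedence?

Varga

By date of commission (earlier first): Chaudhari (Feb 3, 1997); then Achebe and Varga (both Sep 9, 1999); then Nakamura (Sep 3, 2000); then Espinoza (Feb 19, 2001); then Obi (Jan 7, 2002); then Fontaine (Sep 18, 2003).
Achebe and Varga are each Appellate Judge, so the next rule applies.
Achebe and Varga both have date of first judicial appointment Apr 4, 2008, so the next rule applies.
Achebe and Varga both have years on the bench 21 years, so the next rule applies.
Among Achebe and Varga, alphabetically by surname: Achebe before Varga.
Order: Chaudhari, Achebe, Varga, Nakamura, Espinoza, Obi, Fontaine.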